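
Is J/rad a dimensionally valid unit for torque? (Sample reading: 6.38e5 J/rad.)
Yes

torque has SI base units: kg * m^2 / s^2
J/rad reduces to the same SI base units, so it is a valid unit for torque.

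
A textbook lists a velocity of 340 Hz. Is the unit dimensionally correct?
No

velocity has SI base units: m / s
Hz does NOT reduce to m / s; a valid unit for velocity would be e.g. m/s.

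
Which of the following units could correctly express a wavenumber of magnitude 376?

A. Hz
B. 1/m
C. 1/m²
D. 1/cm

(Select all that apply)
B, D

wavenumber has SI base units: 1 / m

Checking each option against 1 / m:
  A. Hz: ✗ does not match
  B. 1/m: ✓ matches
  C. 1/m²: ✗ does not match
  D. 1/cm: ✓ matches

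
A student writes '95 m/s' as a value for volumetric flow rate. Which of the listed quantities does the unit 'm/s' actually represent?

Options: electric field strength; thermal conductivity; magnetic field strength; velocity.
velocity

volumetric flow rate should have units dimensionally equivalent to m^3 / s (e.g. m³/s).
The given unit 'm/s' reduces to m / s. Of the listed options, that is the dimensionality of velocity.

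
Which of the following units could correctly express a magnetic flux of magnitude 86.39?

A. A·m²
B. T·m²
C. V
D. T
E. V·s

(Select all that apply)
B, E

magnetic flux has SI base units: kg * m^2 / (A * s^2)

Checking each option against kg * m^2 / (A * s^2):
  A. A·m²: ✗ does not match
  B. T·m²: ✓ matches
  C. V: ✗ does not match
  D. T: ✗ does not match
  E. V·s: ✓ matches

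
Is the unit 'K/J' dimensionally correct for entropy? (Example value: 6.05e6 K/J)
No

entropy has SI base units: kg * m^2 / (s^2 * K)
K/J does NOT reduce to kg * m^2 / (s^2 * K); a valid unit for entropy would be e.g. J/K.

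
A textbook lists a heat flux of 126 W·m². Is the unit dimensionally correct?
No

heat flux has SI base units: kg / s^3
W·m² does NOT reduce to kg / s^3; a valid unit for heat flux would be e.g. W/m².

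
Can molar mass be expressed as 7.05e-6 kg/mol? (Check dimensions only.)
Yes

molar mass has SI base units: kg / mol
kg/mol reduces to the same SI base units, so it is a valid unit for molar mass.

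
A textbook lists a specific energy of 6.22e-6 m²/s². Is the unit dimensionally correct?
Yes

specific energy has SI base units: m^2 / s^2
m²/s² reduces to the same SI base units, so it is a valid unit for specific energy.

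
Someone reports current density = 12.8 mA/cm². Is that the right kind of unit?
Yes

current density has SI base units: A / m^2
mA/cm² reduces to the same SI base units, so it is a valid unit for current density.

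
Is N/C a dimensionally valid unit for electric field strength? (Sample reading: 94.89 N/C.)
Yes

electric field strength has SI base units: kg * m / (A * s^3)
N/C reduces to the same SI base units, so it is a valid unit for electric field strength.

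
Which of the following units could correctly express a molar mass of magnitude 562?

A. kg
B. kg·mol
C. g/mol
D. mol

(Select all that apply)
C

molar mass has SI base units: kg / mol

Checking each option against kg / mol:
  A. kg: ✗ does not match
  B. kg·mol: ✗ does not match
  C. g/mol: ✓ matches
  D. mol: ✗ does not match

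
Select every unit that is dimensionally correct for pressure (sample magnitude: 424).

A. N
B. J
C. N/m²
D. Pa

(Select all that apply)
C, D

pressure has SI base units: kg / (m * s^2)

Checking each option against kg / (m * s^2):
  A. N: ✗ does not match
  B. J: ✗ does not match
  C. N/m²: ✓ matches
  D. Pa: ✓ matches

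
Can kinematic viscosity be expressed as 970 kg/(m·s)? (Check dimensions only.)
No

kinematic viscosity has SI base units: m^2 / s
kg/(m·s) does NOT reduce to m^2 / s; a valid unit for kinematic viscosity would be e.g. m²/s.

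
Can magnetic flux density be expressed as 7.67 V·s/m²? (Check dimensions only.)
Yes

magnetic flux density has SI base units: kg / (A * s^2)
V·s/m² reduces to the same SI base units, so it is a valid unit for magnetic flux density.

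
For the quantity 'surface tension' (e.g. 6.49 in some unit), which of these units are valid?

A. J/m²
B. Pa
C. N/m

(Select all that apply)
A, C

surface tension has SI base units: kg / s^2

Checking each option against kg / s^2:
  A. J/m²: ✓ matches
  B. Pa: ✗ does not match
  C. N/m: ✓ matches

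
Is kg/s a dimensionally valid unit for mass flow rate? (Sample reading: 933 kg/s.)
Yes

mass flow rate has SI base units: kg / s
kg/s reduces to the same SI base units, so it is a valid unit for mass flow rate.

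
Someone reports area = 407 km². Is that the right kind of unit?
Yes

area has SI base units: m^2
km² reduces to the same SI base units, so it is a valid unit for area.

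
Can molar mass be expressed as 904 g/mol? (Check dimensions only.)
Yes

molar mass has SI base units: kg / mol
g/mol reduces to the same SI base units, so it is a valid unit for molar mass.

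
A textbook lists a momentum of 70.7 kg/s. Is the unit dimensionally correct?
No

momentum has SI base units: kg * m / s
kg/s does NOT reduce to kg * m / s; a valid unit for momentum would be e.g. kg·m/s.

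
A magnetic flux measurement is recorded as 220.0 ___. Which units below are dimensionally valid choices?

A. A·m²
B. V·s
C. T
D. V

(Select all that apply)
B

magnetic flux has SI base units: kg * m^2 / (A * s^2)

Checking each option against kg * m^2 / (A * s^2):
  A. A·m²: ✗ does not match
  B. V·s: ✓ matches
  C. T: ✗ does not match
  D. V: ✗ does not match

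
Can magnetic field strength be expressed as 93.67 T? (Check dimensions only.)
No

magnetic field strength has SI base units: A / m
T does NOT reduce to A / m; a valid unit for magnetic field strength would be e.g. A/m.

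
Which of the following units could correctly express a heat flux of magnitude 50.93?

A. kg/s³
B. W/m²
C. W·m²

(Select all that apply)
A, B

heat flux has SI base units: kg / s^3

Checking each option against kg / s^3:
  A. kg/s³: ✓ matches
  B. W/m²: ✓ matches
  C. W·m²: ✗ does not match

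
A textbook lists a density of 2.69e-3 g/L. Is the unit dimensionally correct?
Yes

density has SI base units: kg / m^3
g/L reduces to the same SI base units, so it is a valid unit for density.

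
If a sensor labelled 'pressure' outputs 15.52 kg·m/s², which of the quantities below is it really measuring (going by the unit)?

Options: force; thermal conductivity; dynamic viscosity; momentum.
force

pressure should have units dimensionally equivalent to kg / (m * s^2) (e.g. Pa).
The given unit 'kg·m/s²' reduces to kg * m / s^2. Of the listed options, that is the dimensionality of force.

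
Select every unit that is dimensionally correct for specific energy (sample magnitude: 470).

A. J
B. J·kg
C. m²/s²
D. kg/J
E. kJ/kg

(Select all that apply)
C, E

specific energy has SI base units: m^2 / s^2

Checking each option against m^2 / s^2:
  A. J: ✗ does not match
  B. J·kg: ✗ does not match
  C. m²/s²: ✓ matches
  D. kg/J: ✗ does not match
  E. kJ/kg: ✓ matches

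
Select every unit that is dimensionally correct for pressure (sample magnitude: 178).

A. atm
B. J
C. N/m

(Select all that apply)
A

pressure has SI base units: kg / (m * s^2)

Checking each option against kg / (m * s^2):
  A. atm: ✓ matches
  B. J: ✗ does not match
  C. N/m: ✗ does not match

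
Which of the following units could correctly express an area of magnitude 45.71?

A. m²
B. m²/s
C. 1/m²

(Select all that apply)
A

area has SI base units: m^2

Checking each option against m^2:
  A. m²: ✓ matches
  B. m²/s: ✗ does not match
  C. 1/m²: ✗ does not match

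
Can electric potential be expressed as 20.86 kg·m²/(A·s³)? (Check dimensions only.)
Yes

electric potential has SI base units: kg * m^2 / (A * s^3)
kg·m²/(A·s³) reduces to the same SI base units, so it is a valid unit for electric potential.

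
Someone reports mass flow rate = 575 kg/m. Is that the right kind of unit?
No

mass flow rate has SI base units: kg / s
kg/m does NOT reduce to kg / s; a valid unit for mass flow rate would be e.g. kg/s.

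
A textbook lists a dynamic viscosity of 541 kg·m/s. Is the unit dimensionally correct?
No

dynamic viscosity has SI base units: kg / (m * s)
kg·m/s does NOT reduce to kg / (m * s); a valid unit for dynamic viscosity would be e.g. Pa·s.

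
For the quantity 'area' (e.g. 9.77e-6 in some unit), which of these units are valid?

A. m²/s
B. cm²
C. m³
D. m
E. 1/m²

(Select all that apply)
B

area has SI base units: m^2

Checking each option against m^2:
  A. m²/s: ✗ does not match
  B. cm²: ✓ matches
  C. m³: ✗ does not match
  D. m: ✗ does not match
  E. 1/m²: ✗ does not match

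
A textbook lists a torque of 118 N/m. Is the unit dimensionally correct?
No

torque has SI base units: kg * m^2 / s^2
N/m does NOT reduce to kg * m^2 / s^2; a valid unit for torque would be e.g. N·m.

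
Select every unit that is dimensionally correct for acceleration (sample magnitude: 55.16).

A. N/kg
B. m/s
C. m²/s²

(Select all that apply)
A

acceleration has SI base units: m / s^2

Checking each option against m / s^2:
  A. N/kg: ✓ matches
  B. m/s: ✗ does not match
  C. m²/s²: ✗ does not match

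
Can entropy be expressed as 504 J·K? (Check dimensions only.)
No

entropy has SI base units: kg * m^2 / (s^2 * K)
J·K does NOT reduce to kg * m^2 / (s^2 * K); a valid unit for entropy would be e.g. J/K.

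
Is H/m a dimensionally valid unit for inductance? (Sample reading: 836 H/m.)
No

inductance has SI base units: kg * m^2 / (A^2 * s^2)
H/m does NOT reduce to kg * m^2 / (A^2 * s^2); a valid unit for inductance would be e.g. H.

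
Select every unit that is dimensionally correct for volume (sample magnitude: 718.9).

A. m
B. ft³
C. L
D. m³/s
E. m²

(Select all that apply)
B, C

volume has SI base units: m^3

Checking each option against m^3:
  A. m: ✗ does not match
  B. ft³: ✓ matches
  C. L: ✓ matches
  D. m³/s: ✗ does not match
  E. m²: ✗ does not match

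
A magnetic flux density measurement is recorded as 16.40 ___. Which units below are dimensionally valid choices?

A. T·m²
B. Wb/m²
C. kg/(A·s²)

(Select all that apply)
B, C

magnetic flux density has SI base units: kg / (A * s^2)

Checking each option against kg / (A * s^2):
  A. T·m²: ✗ does not match
  B. Wb/m²: ✓ matches
  C. kg/(A·s²): ✓ matches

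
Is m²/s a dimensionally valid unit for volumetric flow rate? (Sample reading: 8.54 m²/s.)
No

volumetric flow rate has SI base units: m^3 / s
m²/s does NOT reduce to m^3 / s; a valid unit for volumetric flow rate would be e.g. m³/s.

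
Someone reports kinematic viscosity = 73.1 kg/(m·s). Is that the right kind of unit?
No

kinematic viscosity has SI base units: m^2 / s
kg/(m·s) does NOT reduce to m^2 / s; a valid unit for kinematic viscosity would be e.g. m²/s.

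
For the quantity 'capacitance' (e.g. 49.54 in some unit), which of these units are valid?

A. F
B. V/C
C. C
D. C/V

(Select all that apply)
A, D

capacitance has SI base units: A^2 * s^4 / (kg * m^2)

Checking each option against A^2 * s^4 / (kg * m^2):
  A. F: ✓ matches
  B. V/C: ✗ does not match
  C. C: ✗ does not match
  D. C/V: ✓ matches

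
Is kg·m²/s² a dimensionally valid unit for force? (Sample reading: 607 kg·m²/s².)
No

force has SI base units: kg * m / s^2
kg·m²/s² does NOT reduce to kg * m / s^2; a valid unit for force would be e.g. N.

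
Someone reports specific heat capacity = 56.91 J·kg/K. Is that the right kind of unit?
No

specific heat capacity has SI base units: m^2 / (s^2 * K)
J·kg/K does NOT reduce to m^2 / (s^2 * K); a valid unit for specific heat capacity would be e.g. J/(kg·K).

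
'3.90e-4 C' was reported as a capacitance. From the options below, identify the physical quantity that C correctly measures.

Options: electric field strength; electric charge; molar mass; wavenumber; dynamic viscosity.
electric charge

capacitance should have units dimensionally equivalent to A^2 * s^4 / (kg * m^2) (e.g. F).
The given unit 'C' reduces to A * s. Of the listed options, that is the dimensionality of electric charge.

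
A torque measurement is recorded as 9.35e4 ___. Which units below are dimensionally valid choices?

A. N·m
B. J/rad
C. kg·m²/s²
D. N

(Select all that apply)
A, B, C

torque has SI base units: kg * m^2 / s^2

Checking each option against kg * m^2 / s^2:
  A. N·m: ✓ matches
  B. J/rad: ✓ matches
  C. kg·m²/s²: ✓ matches
  D. N: ✗ does not match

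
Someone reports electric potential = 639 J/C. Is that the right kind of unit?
Yes

electric potential has SI base units: kg * m^2 / (A * s^3)
J/C reduces to the same SI base units, so it is a valid unit for electric potential.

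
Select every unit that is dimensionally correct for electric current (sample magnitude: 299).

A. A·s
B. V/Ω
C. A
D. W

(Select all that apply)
B, C

electric current has SI base units: A

Checking each option against A:
  A. A·s: ✗ does not match
  B. V/Ω: ✓ matches
  C. A: ✓ matches
  D. W: ✗ does not match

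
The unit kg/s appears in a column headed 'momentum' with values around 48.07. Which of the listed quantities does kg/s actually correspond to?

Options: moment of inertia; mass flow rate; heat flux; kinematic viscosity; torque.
mass flow rate

momentum should have units dimensionally equivalent to kg * m / s (e.g. kg·m/s).
The given unit 'kg/s' reduces to kg / s. Of the listed options, that is the dimensionality of mass flow rate.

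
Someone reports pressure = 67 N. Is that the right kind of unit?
No

pressure has SI base units: kg / (m * s^2)
N does NOT reduce to kg / (m * s^2); a valid unit for pressure would be e.g. Pa.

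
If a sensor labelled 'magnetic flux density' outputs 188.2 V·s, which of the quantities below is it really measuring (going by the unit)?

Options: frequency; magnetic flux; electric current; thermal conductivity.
magnetic flux

magnetic flux density should have units dimensionally equivalent to kg / (A * s^2) (e.g. T).
The given unit 'V·s' reduces to kg * m^2 / (A * s^2). Of the listed options, that is the dimensionality of magnetic flux.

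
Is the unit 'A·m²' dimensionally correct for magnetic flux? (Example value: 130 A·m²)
No

magnetic flux has SI base units: kg * m^2 / (A * s^2)
A·m² does NOT reduce to kg * m^2 / (A * s^2); a valid unit for magnetic flux would be e.g. Wb.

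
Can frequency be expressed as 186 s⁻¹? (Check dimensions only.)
Yes

frequency has SI base units: 1 / s
s⁻¹ reduces to the same SI base units, so it is a valid unit for frequency.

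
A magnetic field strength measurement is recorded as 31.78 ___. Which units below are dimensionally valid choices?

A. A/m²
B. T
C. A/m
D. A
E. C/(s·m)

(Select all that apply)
C, E

magnetic field strength has SI base units: A / m

Checking each option against A / m:
  A. A/m²: ✗ does not match
  B. T: ✗ does not match
  C. A/m: ✓ matches
  D. A: ✗ does not match
  E. C/(s·m): ✓ matches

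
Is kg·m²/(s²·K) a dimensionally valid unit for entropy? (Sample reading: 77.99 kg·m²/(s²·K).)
Yes

entropy has SI base units: kg * m^2 / (s^2 * K)
kg·m²/(s²·K) reduces to the same SI base units, so it is a valid unit for entropy.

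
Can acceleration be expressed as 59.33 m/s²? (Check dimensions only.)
Yes

acceleration has SI base units: m / s^2
m/s² reduces to the same SI base units, so it is a valid unit for acceleration.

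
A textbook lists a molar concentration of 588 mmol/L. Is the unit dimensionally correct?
Yes

molar concentration has SI base units: mol / m^3
mmol/L reduces to the same SI base units, so it is a valid unit for molar concentration.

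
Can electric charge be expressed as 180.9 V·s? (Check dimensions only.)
No

electric charge has SI base units: A * s
V·s does NOT reduce to A * s; a valid unit for electric charge would be e.g. C.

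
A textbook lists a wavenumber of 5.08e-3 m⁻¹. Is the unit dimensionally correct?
Yes

wavenumber has SI base units: 1 / m
m⁻¹ reduces to the same SI base units, so it is a valid unit for wavenumber.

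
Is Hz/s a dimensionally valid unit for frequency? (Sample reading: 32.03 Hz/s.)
No

frequency has SI base units: 1 / s
Hz/s does NOT reduce to 1 / s; a valid unit for frequency would be e.g. Hz.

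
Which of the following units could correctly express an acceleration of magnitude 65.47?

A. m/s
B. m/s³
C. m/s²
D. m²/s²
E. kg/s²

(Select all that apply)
C

acceleration has SI base units: m / s^2

Checking each option against m / s^2:
  A. m/s: ✗ does not match
  B. m/s³: ✗ does not match
  C. m/s²: ✓ matches
  D. m²/s²: ✗ does not match
  E. kg/s²: ✗ does not match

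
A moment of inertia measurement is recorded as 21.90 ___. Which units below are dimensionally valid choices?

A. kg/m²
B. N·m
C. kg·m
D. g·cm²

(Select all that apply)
D

moment of inertia has SI base units: kg * m^2

Checking each option against kg * m^2:
  A. kg/m²: ✗ does not match
  B. N·m: ✗ does not match
  C. kg·m: ✗ does not match
  D. g·cm²: ✓ matches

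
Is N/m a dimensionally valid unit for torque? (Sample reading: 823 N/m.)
No

torque has SI base units: kg * m^2 / s^2
N/m does NOT reduce to kg * m^2 / s^2; a valid unit for torque would be e.g. N·m.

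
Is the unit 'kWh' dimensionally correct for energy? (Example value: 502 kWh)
Yes

energy has SI base units: kg * m^2 / s^2
kWh reduces to the same SI base units, so it is a valid unit for energy.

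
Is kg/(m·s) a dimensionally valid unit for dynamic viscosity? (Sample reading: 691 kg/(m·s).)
Yes

dynamic viscosity has SI base units: kg / (m * s)
kg/(m·s) reduces to the same SI base units, so it is a valid unit for dynamic viscosity.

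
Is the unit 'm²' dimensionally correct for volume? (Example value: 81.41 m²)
No

volume has SI base units: m^3
m² does NOT reduce to m^3; a valid unit for volume would be e.g. m³.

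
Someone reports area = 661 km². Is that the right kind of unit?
Yes

area has SI base units: m^2
km² reduces to the same SI base units, so it is a valid unit for area.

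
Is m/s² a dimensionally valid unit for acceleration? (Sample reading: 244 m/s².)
Yes

acceleration has SI base units: m / s^2
m/s² reduces to the same SI base units, so it is a valid unit for acceleration.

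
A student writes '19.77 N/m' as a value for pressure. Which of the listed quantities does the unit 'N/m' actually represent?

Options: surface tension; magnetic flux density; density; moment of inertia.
surface tension

pressure should have units dimensionally equivalent to kg / (m * s^2) (e.g. Pa).
The given unit 'N/m' reduces to kg / s^2. Of the listed options, that is the dimensionality of surface tension.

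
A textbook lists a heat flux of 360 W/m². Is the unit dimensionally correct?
Yes

heat flux has SI base units: kg / s^3
W/m² reduces to the same SI base units, so it is a valid unit for heat flux.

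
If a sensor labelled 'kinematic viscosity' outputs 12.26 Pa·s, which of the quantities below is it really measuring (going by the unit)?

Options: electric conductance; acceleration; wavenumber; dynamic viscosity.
dynamic viscosity

kinematic viscosity should have units dimensionally equivalent to m^2 / s (e.g. m²/s).
The given unit 'Pa·s' reduces to kg / (m * s). Of the listed options, that is the dimensionality of dynamic viscosity.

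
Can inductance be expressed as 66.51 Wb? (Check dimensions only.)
No

inductance has SI base units: kg * m^2 / (A^2 * s^2)
Wb does NOT reduce to kg * m^2 / (A^2 * s^2); a valid unit for inductance would be e.g. H.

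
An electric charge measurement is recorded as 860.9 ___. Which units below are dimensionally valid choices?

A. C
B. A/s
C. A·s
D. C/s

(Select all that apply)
A, C

electric charge has SI base units: A * s

Checking each option against A * s:
  A. C: ✓ matches
  B. A/s: ✗ does not match
  C. A·s: ✓ matches
  D. C/s: ✗ does not match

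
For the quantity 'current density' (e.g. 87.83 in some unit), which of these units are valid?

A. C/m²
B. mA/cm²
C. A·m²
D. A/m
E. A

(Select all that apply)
B

current density has SI base units: A / m^2

Checking each option against A / m^2:
  A. C/m²: ✗ does not match
  B. mA/cm²: ✓ matches
  C. A·m²: ✗ does not match
  D. A/m: ✗ does not match
  E. A: ✗ does not match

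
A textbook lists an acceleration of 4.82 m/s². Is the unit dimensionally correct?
Yes

acceleration has SI base units: m / s^2
m/s² reduces to the same SI base units, so it is a valid unit for acceleration.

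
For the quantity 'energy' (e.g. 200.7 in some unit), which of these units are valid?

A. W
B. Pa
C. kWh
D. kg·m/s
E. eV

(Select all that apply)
C, E

energy has SI base units: kg * m^2 / s^2

Checking each option against kg * m^2 / s^2:
  A. W: ✗ does not match
  B. Pa: ✗ does not match
  C. kWh: ✓ matches
  D. kg·m/s: ✗ does not match
  E. eV: ✓ matches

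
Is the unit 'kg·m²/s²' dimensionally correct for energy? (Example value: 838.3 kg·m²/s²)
Yes

energy has SI base units: kg * m^2 / s^2
kg·m²/s² reduces to the same SI base units, so it is a valid unit for energy.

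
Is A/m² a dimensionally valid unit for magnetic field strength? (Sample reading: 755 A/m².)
No

magnetic field strength has SI base units: A / m
A/m² does NOT reduce to A / m; a valid unit for magnetic field strength would be e.g. A/m.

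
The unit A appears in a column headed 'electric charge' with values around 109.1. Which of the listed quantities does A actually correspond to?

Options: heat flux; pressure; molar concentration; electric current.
electric current

electric charge should have units dimensionally equivalent to A * s (e.g. C).
The given unit 'A' reduces to A. Of the listed options, that is the dimensionality of electric current.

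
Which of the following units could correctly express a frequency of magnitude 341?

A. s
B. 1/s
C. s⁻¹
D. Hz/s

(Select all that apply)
B, C

frequency has SI base units: 1 / s

Checking each option against 1 / s:
  A. s: ✗ does not match
  B. 1/s: ✓ matches
  C. s⁻¹: ✓ matches
  D. Hz/s: ✗ does not match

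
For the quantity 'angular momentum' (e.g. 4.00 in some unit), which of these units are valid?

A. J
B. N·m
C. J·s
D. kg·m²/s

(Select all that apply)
C, D

angular momentum has SI base units: kg * m^2 / s

Checking each option against kg * m^2 / s:
  A. J: ✗ does not match
  B. N·m: ✗ does not match
  C. J·s: ✓ matches
  D. kg·m²/s: ✓ matches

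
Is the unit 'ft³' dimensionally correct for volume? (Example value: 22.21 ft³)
Yes

volume has SI base units: m^3
ft³ reduces to the same SI base units, so it is a valid unit for volume.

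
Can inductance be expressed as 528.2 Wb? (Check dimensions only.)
No

inductance has SI base units: kg * m^2 / (A^2 * s^2)
Wb does NOT reduce to kg * m^2 / (A^2 * s^2); a valid unit for inductance would be e.g. H.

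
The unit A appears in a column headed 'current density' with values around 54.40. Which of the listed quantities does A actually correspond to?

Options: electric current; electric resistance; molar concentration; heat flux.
electric current

current density should have units dimensionally equivalent to A / m^2 (e.g. A/m²).
The given unit 'A' reduces to A. Of the listed options, that is the dimensionality of electric current.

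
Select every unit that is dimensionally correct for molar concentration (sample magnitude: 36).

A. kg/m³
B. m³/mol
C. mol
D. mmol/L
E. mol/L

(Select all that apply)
D, E

molar concentration has SI base units: mol / m^3

Checking each option against mol / m^3:
  A. kg/m³: ✗ does not match
  B. m³/mol: ✗ does not match
  C. mol: ✗ does not match
  D. mmol/L: ✓ matches
  E. mol/L: ✓ matches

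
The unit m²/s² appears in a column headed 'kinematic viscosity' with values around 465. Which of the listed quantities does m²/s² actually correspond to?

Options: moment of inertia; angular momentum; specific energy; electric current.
specific energy

kinematic viscosity should have units dimensionally equivalent to m^2 / s (e.g. m²/s).
The given unit 'm²/s²' reduces to m^2 / s^2. Of the listed options, that is the dimensionality of specific energy.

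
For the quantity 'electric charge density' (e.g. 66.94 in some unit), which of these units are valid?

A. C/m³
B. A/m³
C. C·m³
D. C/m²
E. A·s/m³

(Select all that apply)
A, E

electric charge density has SI base units: A * s / m^3

Checking each option against A * s / m^3:
  A. C/m³: ✓ matches
  B. A/m³: ✗ does not match
  C. C·m³: ✗ does not match
  D. C/m²: ✗ does not match
  E. A·s/m³: ✓ matches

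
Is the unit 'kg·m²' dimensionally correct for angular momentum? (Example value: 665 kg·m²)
No

angular momentum has SI base units: kg * m^2 / s
kg·m² does NOT reduce to kg * m^2 / s; a valid unit for angular momentum would be e.g. kg·m²/s.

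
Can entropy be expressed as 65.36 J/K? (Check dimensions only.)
Yes

entropy has SI base units: kg * m^2 / (s^2 * K)
J/K reduces to the same SI base units, so it is a valid unit for entropy.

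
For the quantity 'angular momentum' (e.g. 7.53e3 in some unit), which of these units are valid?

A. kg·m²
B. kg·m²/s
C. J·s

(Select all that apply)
B, C

angular momentum has SI base units: kg * m^2 / s

Checking each option against kg * m^2 / s:
  A. kg·m²: ✗ does not match
  B. kg·m²/s: ✓ matches
  C. J·s: ✓ matches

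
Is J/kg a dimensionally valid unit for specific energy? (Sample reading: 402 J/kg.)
Yes

specific energy has SI base units: m^2 / s^2
J/kg reduces to the same SI base units, so it is a valid unit for specific energy.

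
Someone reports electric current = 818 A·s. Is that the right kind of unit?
No

electric current has SI base units: A
A·s does NOT reduce to A; a valid unit for electric current would be e.g. A.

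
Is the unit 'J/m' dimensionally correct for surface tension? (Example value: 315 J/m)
No

surface tension has SI base units: kg / s^2
J/m does NOT reduce to kg / s^2; a valid unit for surface tension would be e.g. N/m.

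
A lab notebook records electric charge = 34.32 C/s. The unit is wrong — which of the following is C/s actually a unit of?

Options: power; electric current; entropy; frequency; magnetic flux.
electric current

electric charge should have units dimensionally equivalent to A * s (e.g. C).
The given unit 'C/s' reduces to A. Of the listed options, that is the dimensionality of electric current.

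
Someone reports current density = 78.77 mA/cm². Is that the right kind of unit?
Yes

current density has SI base units: A / m^2
mA/cm² reduces to the same SI base units, so it is a valid unit for current density.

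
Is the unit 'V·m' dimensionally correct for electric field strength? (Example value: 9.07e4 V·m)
No

electric field strength has SI base units: kg * m / (A * s^3)
V·m does NOT reduce to kg * m / (A * s^3); a valid unit for electric field strength would be e.g. V/m.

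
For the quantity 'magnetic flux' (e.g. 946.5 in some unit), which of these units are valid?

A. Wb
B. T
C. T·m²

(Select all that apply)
A, C

magnetic flux has SI base units: kg * m^2 / (A * s^2)

Checking each option against kg * m^2 / (A * s^2):
  A. Wb: ✓ matches
  B. T: ✗ does not match
  C. T·m²: ✓ matches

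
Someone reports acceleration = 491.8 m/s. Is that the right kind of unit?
No

acceleration has SI base units: m / s^2
m/s does NOT reduce to m / s^2; a valid unit for acceleration would be e.g. m/s².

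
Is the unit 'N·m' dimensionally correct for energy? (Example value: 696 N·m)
Yes

energy has SI base units: kg * m^2 / s^2
N·m reduces to the same SI base units, so it is a valid unit for energy.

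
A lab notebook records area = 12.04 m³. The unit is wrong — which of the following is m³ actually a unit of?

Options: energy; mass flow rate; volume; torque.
volume

area should have units dimensionally equivalent to m^2 (e.g. m²).
The given unit 'm³' reduces to m^3. Of the listed options, that is the dimensionality of volume.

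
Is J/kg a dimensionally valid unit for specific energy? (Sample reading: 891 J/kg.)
Yes

specific energy has SI base units: m^2 / s^2
J/kg reduces to the same SI base units, so it is a valid unit for specific energy.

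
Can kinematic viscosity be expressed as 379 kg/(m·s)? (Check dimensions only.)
No

kinematic viscosity has SI base units: m^2 / s
kg/(m·s) does NOT reduce to m^2 / s; a valid unit for kinematic viscosity would be e.g. m²/s.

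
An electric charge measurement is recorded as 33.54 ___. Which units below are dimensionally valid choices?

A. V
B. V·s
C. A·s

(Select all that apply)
C

electric charge has SI base units: A * s

Checking each option against A * s:
  A. V: ✗ does not match
  B. V·s: ✗ does not match
  C. A·s: ✓ matches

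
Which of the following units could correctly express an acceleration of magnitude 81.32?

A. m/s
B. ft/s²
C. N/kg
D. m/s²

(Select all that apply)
B, C, D

acceleration has SI base units: m / s^2

Checking each option against m / s^2:
  A. m/s: ✗ does not match
  B. ft/s²: ✓ matches
  C. N/kg: ✓ matches
  D. m/s²: ✓ matches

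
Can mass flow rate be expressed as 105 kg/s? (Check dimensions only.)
Yes

mass flow rate has SI base units: kg / s
kg/s reduces to the same SI base units, so it is a valid unit for mass flow rate.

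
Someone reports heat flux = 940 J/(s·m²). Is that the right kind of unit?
Yes

heat flux has SI base units: kg / s^3
J/(s·m²) reduces to the same SI base units, so it is a valid unit for heat flux.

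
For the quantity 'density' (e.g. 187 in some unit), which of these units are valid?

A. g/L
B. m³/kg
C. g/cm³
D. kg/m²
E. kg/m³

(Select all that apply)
A, C, E

density has SI base units: kg / m^3

Checking each option against kg / m^3:
  A. g/L: ✓ matches
  B. m³/kg: ✗ does not match
  C. g/cm³: ✓ matches
  D. kg/m²: ✗ does not match
  E. kg/m³: ✓ matches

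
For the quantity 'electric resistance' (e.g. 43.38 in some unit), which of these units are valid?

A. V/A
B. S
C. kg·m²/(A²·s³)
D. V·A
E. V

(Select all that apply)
A, C

electric resistance has SI base units: kg * m^2 / (A^2 * s^3)

Checking each option against kg * m^2 / (A^2 * s^3):
  A. V/A: ✓ matches
  B. S: ✗ does not match
  C. kg·m²/(A²·s³): ✓ matches
  D. V·A: ✗ does not match
  E. V: ✗ does not match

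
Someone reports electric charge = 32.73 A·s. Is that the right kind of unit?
Yes

electric charge has SI base units: A * s
A·s reduces to the same SI base units, so it is a valid unit for electric charge.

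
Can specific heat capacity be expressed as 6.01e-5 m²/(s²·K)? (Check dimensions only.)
Yes

specific heat capacity has SI base units: m^2 / (s^2 * K)
m²/(s²·K) reduces to the same SI base units, so it is a valid unit for specific heat capacity.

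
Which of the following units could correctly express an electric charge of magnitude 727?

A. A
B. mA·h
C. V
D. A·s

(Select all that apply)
B, D

electric charge has SI base units: A * s

Checking each option against A * s:
  A. A: ✗ does not match
  B. mA·h: ✓ matches
  C. V: ✗ does not match
  D. A·s: ✓ matches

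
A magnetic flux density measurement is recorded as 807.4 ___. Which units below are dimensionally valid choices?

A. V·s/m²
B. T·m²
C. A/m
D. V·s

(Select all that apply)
A

magnetic flux density has SI base units: kg / (A * s^2)

Checking each option against kg / (A * s^2):
  A. V·s/m²: ✓ matches
  B. T·m²: ✗ does not match
  C. A/m: ✗ does not match
  D. V·s: ✗ does not match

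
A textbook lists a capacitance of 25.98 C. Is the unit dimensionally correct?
No

capacitance has SI base units: A^2 * s^4 / (kg * m^2)
C does NOT reduce to A^2 * s^4 / (kg * m^2); a valid unit for capacitance would be e.g. F.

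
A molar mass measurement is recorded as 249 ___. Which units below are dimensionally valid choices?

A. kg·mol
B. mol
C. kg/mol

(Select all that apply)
C

molar mass has SI base units: kg / mol

Checking each option against kg / mol:
  A. kg·mol: ✗ does not match
  B. mol: ✗ does not match
  C. kg/mol: ✓ matches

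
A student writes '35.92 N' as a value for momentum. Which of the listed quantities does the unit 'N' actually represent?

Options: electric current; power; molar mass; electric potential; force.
force

momentum should have units dimensionally equivalent to kg * m / s (e.g. kg·m/s).
The given unit 'N' reduces to kg * m / s^2. Of the listed options, that is the dimensionality of force.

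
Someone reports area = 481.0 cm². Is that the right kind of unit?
Yes

area has SI base units: m^2
cm² reduces to the same SI base units, so it is a valid unit for area.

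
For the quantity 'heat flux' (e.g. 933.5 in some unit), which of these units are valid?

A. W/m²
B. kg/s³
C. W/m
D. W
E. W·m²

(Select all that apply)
A, B

heat flux has SI base units: kg / s^3

Checking each option against kg / s^3:
  A. W/m²: ✓ matches
  B. kg/s³: ✓ matches
  C. W/m: ✗ does not match
  D. W: ✗ does not match
  E. W·m²: ✗ does not match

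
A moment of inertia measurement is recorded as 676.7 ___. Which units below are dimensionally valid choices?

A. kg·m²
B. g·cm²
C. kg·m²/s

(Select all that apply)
A, B

moment of inertia has SI base units: kg * m^2

Checking each option against kg * m^2:
  A. kg·m²: ✓ matches
  B. g·cm²: ✓ matches
  C. kg·m²/s: ✗ does not match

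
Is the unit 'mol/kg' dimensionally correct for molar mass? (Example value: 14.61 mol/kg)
No

molar mass has SI base units: kg / mol
mol/kg does NOT reduce to kg / mol; a valid unit for molar mass would be e.g. kg/mol.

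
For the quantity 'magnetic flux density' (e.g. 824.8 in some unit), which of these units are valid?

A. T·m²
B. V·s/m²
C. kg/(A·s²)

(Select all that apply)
B, C

magnetic flux density has SI base units: kg / (A * s^2)

Checking each option against kg / (A * s^2):
  A. T·m²: ✗ does not match
  B. V·s/m²: ✓ matches
  C. kg/(A·s²): ✓ matches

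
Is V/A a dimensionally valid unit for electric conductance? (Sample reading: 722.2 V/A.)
No

electric conductance has SI base units: A^2 * s^3 / (kg * m^2)
V/A does NOT reduce to A^2 * s^3 / (kg * m^2); a valid unit for electric conductance would be e.g. S.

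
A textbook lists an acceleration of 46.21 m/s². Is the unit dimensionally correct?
Yes

acceleration has SI base units: m / s^2
m/s² reduces to the same SI base units, so it is a valid unit for acceleration.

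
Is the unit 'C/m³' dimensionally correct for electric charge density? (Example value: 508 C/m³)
Yes

electric charge density has SI base units: A * s / m^3
C/m³ reduces to the same SI base units, so it is a valid unit for electric charge density.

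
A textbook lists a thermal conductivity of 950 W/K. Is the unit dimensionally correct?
No

thermal conductivity has SI base units: kg * m / (s^3 * K)
W/K does NOT reduce to kg * m / (s^3 * K); a valid unit for thermal conductivity would be e.g. W/(m·K).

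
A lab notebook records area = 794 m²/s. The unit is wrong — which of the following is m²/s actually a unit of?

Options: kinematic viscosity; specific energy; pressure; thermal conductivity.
kinematic viscosity

area should have units dimensionally equivalent to m^2 (e.g. m²).
The given unit 'm²/s' reduces to m^2 / s. Of the listed options, that is the dimensionality of kinematic viscosity.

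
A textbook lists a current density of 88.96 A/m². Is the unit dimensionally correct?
Yes

current density has SI base units: A / m^2
A/m² reduces to the same SI base units, so it is a valid unit for current density.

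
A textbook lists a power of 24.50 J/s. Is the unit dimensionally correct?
Yes

power has SI base units: kg * m^2 / s^3
J/s reduces to the same SI base units, so it is a valid unit for power.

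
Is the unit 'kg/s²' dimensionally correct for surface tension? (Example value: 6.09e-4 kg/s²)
Yes

surface tension has SI base units: kg / s^2
kg/s² reduces to the same SI base units, so it is a valid unit for surface tension.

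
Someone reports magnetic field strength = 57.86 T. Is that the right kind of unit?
No

magnetic field strength has SI base units: A / m
T does NOT reduce to A / m; a valid unit for magnetic field strength would be e.g. A/m.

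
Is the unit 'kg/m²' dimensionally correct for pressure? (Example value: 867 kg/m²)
No

pressure has SI base units: kg / (m * s^2)
kg/m² does NOT reduce to kg / (m * s^2); a valid unit for pressure would be e.g. Pa.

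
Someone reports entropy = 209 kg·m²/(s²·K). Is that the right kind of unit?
Yes

entropy has SI base units: kg * m^2 / (s^2 * K)
kg·m²/(s²·K) reduces to the same SI base units, so it is a valid unit for entropy.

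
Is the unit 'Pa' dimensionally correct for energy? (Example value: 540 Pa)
No

energy has SI base units: kg * m^2 / s^2
Pa does NOT reduce to kg * m^2 / s^2; a valid unit for energy would be e.g. J.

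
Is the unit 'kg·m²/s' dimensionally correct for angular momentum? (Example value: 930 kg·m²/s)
Yes

angular momentum has SI base units: kg * m^2 / s
kg·m²/s reduces to the same SI base units, so it is a valid unit for angular momentum.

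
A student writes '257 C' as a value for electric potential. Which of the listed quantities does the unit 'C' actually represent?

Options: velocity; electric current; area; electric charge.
electric charge

electric potential should have units dimensionally equivalent to kg * m^2 / (A * s^3) (e.g. V).
The given unit 'C' reduces to A * s. Of the listed options, that is the dimensionality of electric charge.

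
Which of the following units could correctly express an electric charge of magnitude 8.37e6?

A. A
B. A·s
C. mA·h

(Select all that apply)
B, C

electric charge has SI base units: A * s

Checking each option against A * s:
  A. A: ✗ does not match
  B. A·s: ✓ matches
  C. mA·h: ✓ matches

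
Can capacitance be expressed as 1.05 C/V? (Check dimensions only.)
Yes

capacitance has SI base units: A^2 * s^4 / (kg * m^2)
C/V reduces to the same SI base units, so it is a valid unit for capacitance.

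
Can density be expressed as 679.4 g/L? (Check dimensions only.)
Yes

density has SI base units: kg / m^3
g/L reduces to the same SI base units, so it is a valid unit for density.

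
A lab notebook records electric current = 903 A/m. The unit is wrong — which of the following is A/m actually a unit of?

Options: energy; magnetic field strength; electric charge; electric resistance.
magnetic field strength

electric current should have units dimensionally equivalent to A (e.g. A).
The given unit 'A/m' reduces to A / m. Of the listed options, that is the dimensionality of magnetic field strength.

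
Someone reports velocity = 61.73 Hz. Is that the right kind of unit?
No

velocity has SI base units: m / s
Hz does NOT reduce to m / s; a valid unit for velocity would be e.g. m/s.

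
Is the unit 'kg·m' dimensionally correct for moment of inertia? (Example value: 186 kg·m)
No

moment of inertia has SI base units: kg * m^2
kg·m does NOT reduce to kg * m^2; a valid unit for moment of inertia would be e.g. kg·m².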